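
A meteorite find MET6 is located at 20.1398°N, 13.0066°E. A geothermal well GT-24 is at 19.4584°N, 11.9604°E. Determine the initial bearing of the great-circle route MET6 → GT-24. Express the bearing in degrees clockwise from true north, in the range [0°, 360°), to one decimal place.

235.5°

Δλ = -1.0462°
y = sin Δλ · cos φ₂ = -0.017216
x = cos φ₁ sin φ₂ − sin φ₁ cos φ₂ cos Δλ = -0.011838
θ = atan2(y, x) = -124.5140° → 235.4860° (mod 360°)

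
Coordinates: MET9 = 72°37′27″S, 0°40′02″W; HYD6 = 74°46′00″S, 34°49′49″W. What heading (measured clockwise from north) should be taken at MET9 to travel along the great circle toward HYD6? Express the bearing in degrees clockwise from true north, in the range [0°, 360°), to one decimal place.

MET9: φ = -72.62417°, λ = -0.66722°
HYD6: φ = -74.76667°, λ = -34.83028°
Δλ = -34.1631°
y = sin Δλ · cos φ₂ = -0.147548
x = cos φ₁ sin φ₂ − sin φ₁ cos φ₂ cos Δλ = -0.080655
θ = atan2(y, x) = -118.6628° → 241.3372° (mod 360°)

241.3°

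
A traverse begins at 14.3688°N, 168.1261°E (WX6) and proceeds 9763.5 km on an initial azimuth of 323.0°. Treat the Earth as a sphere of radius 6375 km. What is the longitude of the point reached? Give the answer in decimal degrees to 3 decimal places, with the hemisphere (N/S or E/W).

δ = d/R = 9763.5/6375 = 1.531529 rad
φ₂ = arcsin(sin φ₁ cos δ + cos φ₁ sin δ cos θ)
   = arcsin(0.24816·0.03926 + 0.96872·0.99923·0.79864) = 51.51754°
λ₂ = λ₁ + atan2(sin θ sin δ cos φ₁, cos δ − sin φ₁ sin φ₂) = 63.22587°

63.226°E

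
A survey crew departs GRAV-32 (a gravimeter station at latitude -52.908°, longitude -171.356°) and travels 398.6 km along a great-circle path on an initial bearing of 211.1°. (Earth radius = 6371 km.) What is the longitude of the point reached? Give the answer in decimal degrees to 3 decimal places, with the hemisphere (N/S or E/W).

174.661°W

δ = d/R = 398.6/6371 = 0.062565 rad
φ₂ = arcsin(sin φ₁ cos δ + cos φ₁ sin δ cos θ)
   = arcsin(-0.79767·0.99804 + 0.60310·0.06252·-0.85627) = -55.93428°
λ₂ = λ₁ + atan2(sin θ sin δ cos φ₁, cos δ − sin φ₁ sin φ₂) = -174.66128°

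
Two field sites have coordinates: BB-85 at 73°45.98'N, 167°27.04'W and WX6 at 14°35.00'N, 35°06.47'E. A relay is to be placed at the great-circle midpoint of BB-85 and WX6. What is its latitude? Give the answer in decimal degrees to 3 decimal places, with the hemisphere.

59.367°N

BB-85: φ = +73.76633°, λ = -167.45067°
WX6: φ = +14.58333°, λ = +35.10783°
Bx = cos φ₂ cos Δλ = -0.893736,  By = cos φ₂ sin Δλ = -0.371267
φₘ = atan2(sin φ₁ + sin φ₂, √((cos φ₁ + Bx)² + By²)) = 59.36678°
λₘ = λ₁ + atan2(By, cos φ₁ + Bx) = 43.70195°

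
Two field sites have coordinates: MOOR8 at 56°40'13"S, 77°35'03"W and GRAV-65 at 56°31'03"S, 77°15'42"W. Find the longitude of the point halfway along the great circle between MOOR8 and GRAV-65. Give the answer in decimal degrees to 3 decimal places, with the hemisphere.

77.423°W

MOOR8: φ = -56.67028°, λ = -77.58417°
GRAV-65: φ = -56.51750°, λ = -77.26167°
Bx = cos φ₂ cos Δλ = 0.551674,  By = cos φ₂ sin Δλ = 0.003105
φₘ = atan2(sin φ₁ + sin φ₂, √((cos φ₁ + Bx)² + By²)) = -56.59399°
λₘ = λ₁ + atan2(By, cos φ₁ + Bx) = -77.42259°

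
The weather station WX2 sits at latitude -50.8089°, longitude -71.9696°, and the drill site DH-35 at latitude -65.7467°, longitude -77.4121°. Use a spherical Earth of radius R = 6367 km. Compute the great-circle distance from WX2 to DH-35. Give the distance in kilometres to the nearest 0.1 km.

1688.6 km

Δφ = -14.9378°,  Δλ = -5.4425°
a = sin²(Δφ/2) + cos φ₁ cos φ₂ sin²(Δλ/2) = 0.017482
c = 2·arcsin(√a) = 0.265215 rad = 15.1957°
d = R·c = 6367 × 0.265215 = 1688.6 km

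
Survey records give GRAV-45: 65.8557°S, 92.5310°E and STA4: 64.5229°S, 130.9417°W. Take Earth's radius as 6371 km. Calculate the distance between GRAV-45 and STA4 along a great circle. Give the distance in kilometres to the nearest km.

Δφ = 1.3328°,  Δλ = 136.5273°
a = sin²(Δφ/2) + cos φ₁ cos φ₂ sin²(Δλ/2) = 0.151951
c = 2·arcsin(√a) = 0.800849 rad = 45.8853°
d = R·c = 6371 × 0.800849 = 5102.2 km

5102 km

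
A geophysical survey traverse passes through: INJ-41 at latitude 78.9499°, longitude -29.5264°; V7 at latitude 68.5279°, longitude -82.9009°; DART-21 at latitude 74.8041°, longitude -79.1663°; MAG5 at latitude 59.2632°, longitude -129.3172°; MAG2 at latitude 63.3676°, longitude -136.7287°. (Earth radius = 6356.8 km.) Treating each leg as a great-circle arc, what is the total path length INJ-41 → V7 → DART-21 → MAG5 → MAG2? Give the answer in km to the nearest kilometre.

INJ-41→V7: c = 0.300467 rad, d = 1910.01 km
V7→DART-21: c = 0.111389 rad, d = 708.08 km
DART-21→MAG5: c = 0.414510 rad, d = 2634.96 km
MAG5→MAG2: c = 0.094680 rad, d = 601.86 km
Total = 1910.01 + 708.08 + 2634.96 + 601.86 = 5854.90 km

5855 km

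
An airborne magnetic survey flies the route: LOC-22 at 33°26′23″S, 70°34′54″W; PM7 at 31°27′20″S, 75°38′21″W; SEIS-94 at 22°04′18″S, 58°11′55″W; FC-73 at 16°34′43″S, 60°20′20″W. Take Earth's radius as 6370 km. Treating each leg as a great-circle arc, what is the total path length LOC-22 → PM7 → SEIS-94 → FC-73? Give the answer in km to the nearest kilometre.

3191 km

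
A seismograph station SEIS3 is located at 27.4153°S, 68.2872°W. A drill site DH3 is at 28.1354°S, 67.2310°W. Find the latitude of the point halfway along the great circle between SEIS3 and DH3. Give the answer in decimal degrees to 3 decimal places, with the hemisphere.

27.776°S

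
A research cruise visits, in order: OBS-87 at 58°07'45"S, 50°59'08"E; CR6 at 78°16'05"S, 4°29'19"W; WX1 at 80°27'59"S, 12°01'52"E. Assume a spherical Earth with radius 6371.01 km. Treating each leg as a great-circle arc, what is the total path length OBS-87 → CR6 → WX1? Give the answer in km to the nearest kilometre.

3399 km

OBS-87: φ = -58.12917°, λ = +50.98556°
CR6: φ = -78.26806°, λ = -4.48861°
WX1: φ = -80.46639°, λ = +12.03111°
OBS-87→CR6: c = 0.468272 rad, d = 2983.37 km
CR6→WX1: c = 0.065220 rad, d = 415.52 km
Total = 2983.37 + 415.52 = 3398.89 km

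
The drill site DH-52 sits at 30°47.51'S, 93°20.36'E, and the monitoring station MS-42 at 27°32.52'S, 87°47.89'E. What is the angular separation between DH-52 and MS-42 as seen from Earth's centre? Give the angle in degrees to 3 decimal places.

DH-52: φ = -30.79183°, λ = +93.33933°
MS-42: φ = -27.54200°, λ = +87.79817°
Δφ = 3.2498°,  Δλ = -5.5412°
a = sin²(Δφ/2) + cos φ₁ cos φ₂ sin²(Δλ/2) = 0.002584
c = 2·arcsin(√a) = 0.101704 rad = 5.8272°

5.827°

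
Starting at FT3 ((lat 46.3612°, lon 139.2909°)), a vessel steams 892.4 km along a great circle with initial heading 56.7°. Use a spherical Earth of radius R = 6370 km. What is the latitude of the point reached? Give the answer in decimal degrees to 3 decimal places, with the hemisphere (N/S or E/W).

50.311°N

δ = d/R = 892.4/6370 = 0.140094 rad
φ₂ = arcsin(sin φ₁ cos δ + cos φ₁ sin δ cos θ)
   = arcsin(0.72370·0.99020 + 0.69011·0.13964·0.54902) = 50.31087°
λ₂ = λ₁ + atan2(sin θ sin δ cos φ₁, cos δ − sin φ₁ sin φ₂) = 149.82097°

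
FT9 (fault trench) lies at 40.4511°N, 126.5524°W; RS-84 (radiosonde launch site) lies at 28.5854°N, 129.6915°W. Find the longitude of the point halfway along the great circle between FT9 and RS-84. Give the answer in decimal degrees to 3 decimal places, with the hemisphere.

128.234°W

Bx = cos φ₂ cos Δλ = 0.876787,  By = cos φ₂ sin Δλ = -0.048085
φₘ = atan2(sin φ₁ + sin φ₂, √((cos φ₁ + Bx)² + By²)) = 34.52824°
λₘ = λ₁ + atan2(By, cos φ₁ + Bx) = -128.23415°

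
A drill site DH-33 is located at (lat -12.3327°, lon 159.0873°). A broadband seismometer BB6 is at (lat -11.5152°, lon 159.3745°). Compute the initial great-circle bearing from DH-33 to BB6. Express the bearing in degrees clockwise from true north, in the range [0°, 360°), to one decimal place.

19.0°

Δλ = 0.2872°
y = sin Δλ · cos φ₂ = 0.004912
x = cos φ₁ sin φ₂ − sin φ₁ cos φ₂ cos Δλ = 0.014265
θ = atan2(y, x) = 18.9995° → 18.9995° (mod 360°)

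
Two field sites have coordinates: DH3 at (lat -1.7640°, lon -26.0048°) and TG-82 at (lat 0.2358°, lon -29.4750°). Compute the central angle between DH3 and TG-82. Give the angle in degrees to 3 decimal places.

4.005°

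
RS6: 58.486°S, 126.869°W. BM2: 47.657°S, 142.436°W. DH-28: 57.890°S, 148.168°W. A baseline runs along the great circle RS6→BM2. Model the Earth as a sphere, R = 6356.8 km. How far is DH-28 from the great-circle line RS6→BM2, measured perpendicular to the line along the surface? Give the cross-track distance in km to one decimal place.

δ₁₃ = central angle RS6→DH-28 = 0.195408 rad  (haversine)
θ₁₃ = bearing RS6→DH-28 = 263.925°,  θ₁₂ = bearing RS6→BM2 = 312.702°
dₓₜ = R·arcsin(sin δ₁₃ · sin(θ₁₃ − θ₁₂)) = 6356.8·arcsin(0.19417·sin(-48.777°)) = -931.699 km
|dₓₜ| = 931.699 km

931.7 km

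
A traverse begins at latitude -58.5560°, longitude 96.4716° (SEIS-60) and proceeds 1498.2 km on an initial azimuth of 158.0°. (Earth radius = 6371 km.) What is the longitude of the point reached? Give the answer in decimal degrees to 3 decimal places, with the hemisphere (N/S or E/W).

111.593°E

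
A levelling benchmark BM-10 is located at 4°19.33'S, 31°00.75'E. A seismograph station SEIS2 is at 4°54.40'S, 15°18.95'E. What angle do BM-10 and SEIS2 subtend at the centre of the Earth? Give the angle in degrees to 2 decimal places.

BM-10: φ = -4.32217°, λ = +31.01250°
SEIS2: φ = -4.90667°, λ = +15.31583°
Δφ = -0.5845°,  Δλ = -15.6967°
a = sin²(Δφ/2) + cos φ₁ cos φ₂ sin²(Δλ/2) = 0.018551
c = 2·arcsin(√a) = 0.273254 rad = 15.6563°

15.66°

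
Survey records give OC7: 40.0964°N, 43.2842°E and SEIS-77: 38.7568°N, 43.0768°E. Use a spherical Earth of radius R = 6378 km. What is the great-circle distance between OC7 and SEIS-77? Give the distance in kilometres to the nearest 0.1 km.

Δφ = -1.3396°,  Δλ = -0.2074°
a = sin²(Δφ/2) + cos φ₁ cos φ₂ sin²(Δλ/2) = 0.000139
c = 2·arcsin(√a) = 0.023547 rad = 1.3491°
d = R·c = 6378 × 0.023547 = 150.2 km

150.2 km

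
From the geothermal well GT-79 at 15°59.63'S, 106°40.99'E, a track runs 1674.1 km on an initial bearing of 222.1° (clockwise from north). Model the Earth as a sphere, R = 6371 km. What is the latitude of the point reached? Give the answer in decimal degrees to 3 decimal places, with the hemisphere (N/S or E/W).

26.830°S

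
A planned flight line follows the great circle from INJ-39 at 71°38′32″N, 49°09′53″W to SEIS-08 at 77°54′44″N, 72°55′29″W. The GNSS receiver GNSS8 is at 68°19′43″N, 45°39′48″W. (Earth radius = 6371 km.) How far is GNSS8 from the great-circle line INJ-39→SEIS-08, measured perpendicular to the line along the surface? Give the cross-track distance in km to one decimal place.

INJ-39: φ = +71.64222°, λ = -49.16472°
SEIS-08: φ = +77.91222°, λ = -72.92472°
GNSS8: φ = +68.32861°, λ = -45.66333°
δ₁₃ = central angle INJ-39→GNSS8 = 0.061475 rad  (haversine)
θ₁₃ = bearing INJ-39→GNSS8 = 158.463°,  θ₁₂ = bearing INJ-39→SEIS-08 = 326.205°
dₓₜ = R·arcsin(sin δ₁₃ · sin(θ₁₃ − θ₁₂)) = 6371·arcsin(0.06144·sin(-167.742°)) = -83.104 km
|dₓₜ| = 83.104 km

83.1 km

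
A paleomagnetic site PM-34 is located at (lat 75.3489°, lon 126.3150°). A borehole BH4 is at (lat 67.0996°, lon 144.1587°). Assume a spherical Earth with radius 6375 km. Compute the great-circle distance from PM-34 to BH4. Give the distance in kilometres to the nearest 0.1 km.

1108.6 km

Δφ = -8.2493°,  Δλ = 17.8437°
a = sin²(Δφ/2) + cos φ₁ cos φ₂ sin²(Δλ/2) = 0.007541
c = 2·arcsin(√a) = 0.173894 rad = 9.9634°
d = R·c = 6375 × 0.173894 = 1108.6 km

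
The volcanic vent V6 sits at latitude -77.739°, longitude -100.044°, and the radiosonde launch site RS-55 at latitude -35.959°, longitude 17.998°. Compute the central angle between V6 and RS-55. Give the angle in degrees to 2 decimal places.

60.46°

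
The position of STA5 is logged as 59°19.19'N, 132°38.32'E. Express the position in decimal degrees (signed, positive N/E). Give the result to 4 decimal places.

+59.3198°, +132.6387°

lat: 59.3198° N → +59.3198°
lon: 132.6387° E → +132.6387°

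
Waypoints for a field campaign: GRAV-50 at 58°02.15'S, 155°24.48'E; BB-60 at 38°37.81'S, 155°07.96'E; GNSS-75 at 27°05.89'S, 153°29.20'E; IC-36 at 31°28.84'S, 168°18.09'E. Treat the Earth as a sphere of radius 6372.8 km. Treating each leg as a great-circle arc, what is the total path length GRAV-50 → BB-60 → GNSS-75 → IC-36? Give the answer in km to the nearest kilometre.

GRAV-50: φ = -58.03583°, λ = +155.40800°
BB-60: φ = -38.63017°, λ = +155.13267°
GNSS-75: φ = -27.09817°, λ = +153.48667°
IC-36: φ = -31.48067°, λ = +168.30150°
GRAV-50→BB-60: c = 0.338707 rad, d = 2158.51 km
BB-60→GNSS-75: c = 0.202702 rad, d = 1291.78 km
GNSS-75→IC-36: c = 0.237886 rad, d = 1516.00 km
Total = 2158.51 + 1291.78 + 1516.00 = 4966.29 km

4966 km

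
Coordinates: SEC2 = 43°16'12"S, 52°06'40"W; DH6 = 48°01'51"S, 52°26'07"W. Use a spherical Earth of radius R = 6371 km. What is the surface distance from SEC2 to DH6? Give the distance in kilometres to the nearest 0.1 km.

530.0 km

SEC2: φ = -43.27000°, λ = -52.11111°
DH6: φ = -48.03083°, λ = -52.43528°
Δφ = -4.7608°,  Δλ = -0.3242°
a = sin²(Δφ/2) + cos φ₁ cos φ₂ sin²(Δλ/2) = 0.001729
c = 2·arcsin(√a) = 0.083186 rad = 4.7662°
d = R·c = 6371 × 0.083186 = 530.0 km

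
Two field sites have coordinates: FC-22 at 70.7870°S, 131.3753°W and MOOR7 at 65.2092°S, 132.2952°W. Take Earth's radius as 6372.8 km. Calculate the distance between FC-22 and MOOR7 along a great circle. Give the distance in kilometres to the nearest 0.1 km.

621.6 km

Δφ = 5.5778°,  Δλ = -0.9199°
a = sin²(Δφ/2) + cos φ₁ cos φ₂ sin²(Δλ/2) = 0.002376
c = 2·arcsin(√a) = 0.097534 rad = 5.5883°
d = R·c = 6372.8 × 0.097534 = 621.6 km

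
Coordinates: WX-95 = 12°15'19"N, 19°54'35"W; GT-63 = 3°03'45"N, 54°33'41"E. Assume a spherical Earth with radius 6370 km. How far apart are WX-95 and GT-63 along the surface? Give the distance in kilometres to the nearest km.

8247 km

WX-95: φ = +12.25528°, λ = -19.90972°
GT-63: φ = +3.06250°, λ = +54.56139°
Δφ = -9.1928°,  Δλ = 74.4711°
a = sin²(Δφ/2) + cos φ₁ cos φ₂ sin²(Δλ/2) = 0.363705
c = 2·arcsin(√a) = 1.294712 rad = 74.1816°
d = R·c = 6370 × 1.294712 = 8247.3 km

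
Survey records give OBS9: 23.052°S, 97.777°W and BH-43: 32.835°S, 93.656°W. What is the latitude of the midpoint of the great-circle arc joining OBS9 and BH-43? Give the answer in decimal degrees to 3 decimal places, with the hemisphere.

27.959°S

Bx = cos φ₂ cos Δλ = 0.838063,  By = cos φ₂ sin Δλ = 0.060382
φₘ = atan2(sin φ₁ + sin φ₂, √((cos φ₁ + Bx)² + By²)) = -27.95881°
λₘ = λ₁ + atan2(By, cos φ₁ + Bx) = -95.81008°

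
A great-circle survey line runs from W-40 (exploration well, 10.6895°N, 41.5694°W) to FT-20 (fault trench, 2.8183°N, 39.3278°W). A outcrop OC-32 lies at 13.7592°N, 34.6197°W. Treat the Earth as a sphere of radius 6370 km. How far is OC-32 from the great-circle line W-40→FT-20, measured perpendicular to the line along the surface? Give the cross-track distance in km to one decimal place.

818.1 km

δ₁₃ = central angle W-40→OC-32 = 0.130072 rad  (haversine)
θ₁₃ = bearing W-40→OC-32 = 64.971°,  θ₁₂ = bearing W-40→FT-20 = 164.063°
dₓₜ = R·arcsin(sin δ₁₃ · sin(θ₁₃ − θ₁₂)) = 6370·arcsin(0.12971·sin(-99.091°)) = -818.092 km
|dₓₜ| = 818.092 km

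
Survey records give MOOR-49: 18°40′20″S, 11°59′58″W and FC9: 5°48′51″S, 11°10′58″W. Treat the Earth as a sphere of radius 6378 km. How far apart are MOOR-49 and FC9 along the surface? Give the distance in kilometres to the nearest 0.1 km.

1434.1 km

MOOR-49: φ = -18.67222°, λ = -11.99944°
FC9: φ = -5.81417°, λ = -11.18278°
Δφ = 12.8581°,  Δλ = 0.8167°
a = sin²(Δφ/2) + cos φ₁ cos φ₂ sin²(Δλ/2) = 0.012586
c = 2·arcsin(√a) = 0.224845 rad = 12.8827°
d = R·c = 6378 × 0.224845 = 1434.1 km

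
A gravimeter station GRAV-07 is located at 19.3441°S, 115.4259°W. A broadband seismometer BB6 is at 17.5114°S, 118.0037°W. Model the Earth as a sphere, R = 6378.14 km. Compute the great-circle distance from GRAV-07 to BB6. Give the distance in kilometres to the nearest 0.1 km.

340.2 km

Δφ = 1.8327°,  Δλ = -2.5778°
a = sin²(Δφ/2) + cos φ₁ cos φ₂ sin²(Δλ/2) = 0.000711
c = 2·arcsin(√a) = 0.053337 rad = 3.0560°
d = R·c = 6378.14 × 0.053337 = 340.2 km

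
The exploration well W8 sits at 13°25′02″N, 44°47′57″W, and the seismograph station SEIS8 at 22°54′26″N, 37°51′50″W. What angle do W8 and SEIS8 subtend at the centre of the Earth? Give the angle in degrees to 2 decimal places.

W8: φ = +13.41722°, λ = -44.79917°
SEIS8: φ = +22.90722°, λ = -37.86389°
Δφ = 9.4900°,  Δλ = 6.9353°
a = sin²(Δφ/2) + cos φ₁ cos φ₂ sin²(Δλ/2) = 0.010121
c = 2·arcsin(√a) = 0.201545 rad = 11.5476°

11.55°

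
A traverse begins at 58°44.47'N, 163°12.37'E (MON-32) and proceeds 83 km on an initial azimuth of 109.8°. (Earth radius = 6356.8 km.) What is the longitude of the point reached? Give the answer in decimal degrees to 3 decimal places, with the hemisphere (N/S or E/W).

MON-32: φ = +58.74117°, λ = +163.20617°
δ = d/R = 83/6356.8 = 0.013057 rad
φ₂ = arcsin(sin φ₁ cos δ + cos φ₁ sin δ cos θ)
   = arcsin(0.85483·0.99991 + 0.51891·0.01306·-0.33874) = 58.48069°
λ₂ = λ₁ + atan2(sin θ sin δ cos φ₁, cos δ − sin φ₁ sin φ₂) = 164.55265°

164.553°E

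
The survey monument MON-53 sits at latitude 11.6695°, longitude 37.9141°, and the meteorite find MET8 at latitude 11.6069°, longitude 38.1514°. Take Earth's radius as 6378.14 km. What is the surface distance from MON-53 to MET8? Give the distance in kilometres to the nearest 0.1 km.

Δφ = -0.0626°,  Δλ = 0.2373°
a = sin²(Δφ/2) + cos φ₁ cos φ₂ sin²(Δλ/2) = 0.000004
c = 2·arcsin(√a) = 0.004201 rad = 0.2407°
d = R·c = 6378.14 × 0.004201 = 26.8 km

26.8 km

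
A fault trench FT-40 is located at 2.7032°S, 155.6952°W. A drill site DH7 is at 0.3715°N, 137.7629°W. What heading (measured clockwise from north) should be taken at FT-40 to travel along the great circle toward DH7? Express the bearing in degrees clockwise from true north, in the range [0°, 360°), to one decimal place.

Δλ = 17.9323°
y = sin Δλ · cos φ₂ = 0.307887
x = cos φ₁ sin φ₂ − sin φ₁ cos φ₂ cos Δλ = 0.051347
θ = atan2(y, x) = 80.5318° → 80.5318° (mod 360°)

80.5°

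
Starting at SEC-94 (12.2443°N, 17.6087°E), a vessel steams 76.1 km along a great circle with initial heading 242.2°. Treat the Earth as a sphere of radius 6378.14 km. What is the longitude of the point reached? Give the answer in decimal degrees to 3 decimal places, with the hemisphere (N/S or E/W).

16.991°E

δ = d/R = 76.1/6378.14 = 0.011931 rad
φ₂ = arcsin(sin φ₁ cos δ + cos φ₁ sin δ cos θ)
   = arcsin(0.21208·0.99993 + 0.97725·0.01193·-0.46639) = 11.92478°
λ₂ = λ₁ + atan2(sin θ sin δ cos φ₁, cos δ − sin φ₁ sin φ₂) = 16.99065°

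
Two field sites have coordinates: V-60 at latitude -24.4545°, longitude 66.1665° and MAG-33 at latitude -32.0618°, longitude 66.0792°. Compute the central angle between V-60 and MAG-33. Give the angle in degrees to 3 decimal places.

7.608°

Δφ = -7.6073°,  Δλ = -0.0873°
a = sin²(Δφ/2) + cos φ₁ cos φ₂ sin²(Δλ/2) = 0.004401
c = 2·arcsin(√a) = 0.132779 rad = 7.6077°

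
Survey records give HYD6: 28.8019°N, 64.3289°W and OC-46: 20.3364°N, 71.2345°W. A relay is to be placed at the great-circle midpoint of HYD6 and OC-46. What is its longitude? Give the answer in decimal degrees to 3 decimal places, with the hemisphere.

Bx = cos φ₂ cos Δλ = 0.930866,  By = cos φ₂ sin Δλ = -0.112739
φₘ = atan2(sin φ₁ + sin φ₂, √((cos φ₁ + Bx)² + By²)) = 24.60849°
λₘ = λ₁ + atan2(By, cos φ₁ + Bx) = -67.89867°

67.899°W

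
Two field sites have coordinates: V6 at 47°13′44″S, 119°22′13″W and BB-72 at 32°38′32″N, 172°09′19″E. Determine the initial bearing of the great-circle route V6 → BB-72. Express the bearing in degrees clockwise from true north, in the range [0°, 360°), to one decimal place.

V6: φ = -47.22889°, λ = -119.37028°
BB-72: φ = +32.64222°, λ = +172.15528°
Δλ = -68.4744°
y = sin Δλ · cos φ₂ = -0.783325
x = cos φ₁ sin φ₂ − sin φ₁ cos φ₂ cos Δλ = 0.593087
θ = atan2(y, x) = -52.8692° → 307.1308° (mod 360°)

307.1°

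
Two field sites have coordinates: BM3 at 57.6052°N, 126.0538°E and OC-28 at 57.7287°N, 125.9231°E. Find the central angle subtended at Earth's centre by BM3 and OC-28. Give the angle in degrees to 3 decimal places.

0.142°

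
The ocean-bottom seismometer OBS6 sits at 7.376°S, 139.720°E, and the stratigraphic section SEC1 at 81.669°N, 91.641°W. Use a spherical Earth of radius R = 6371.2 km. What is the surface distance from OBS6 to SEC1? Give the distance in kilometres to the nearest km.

11400 km

Δφ = 89.0450°,  Δλ = 128.6390°
a = sin²(Δφ/2) + cos φ₁ cos φ₂ sin²(Δλ/2) = 0.608374
c = 2·arcsin(√a) = 1.789279 rad = 102.5181°
d = R·c = 6371.2 × 1.789279 = 11399.9 km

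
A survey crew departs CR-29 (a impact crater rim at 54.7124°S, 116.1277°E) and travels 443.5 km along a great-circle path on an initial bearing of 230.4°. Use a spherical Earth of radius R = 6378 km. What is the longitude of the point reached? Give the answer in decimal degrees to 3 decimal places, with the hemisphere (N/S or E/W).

δ = d/R = 443.5/6378 = 0.069536 rad
φ₂ = arcsin(sin φ₁ cos δ + cos φ₁ sin δ cos θ)
   = arcsin(-0.81626·0.99758 + 0.57768·0.06948·-0.63742) = -57.12686°
λ₂ = λ₁ + atan2(sin θ sin δ cos φ₁, cos δ − sin φ₁ sin φ₂) = 110.46734°

110.467°E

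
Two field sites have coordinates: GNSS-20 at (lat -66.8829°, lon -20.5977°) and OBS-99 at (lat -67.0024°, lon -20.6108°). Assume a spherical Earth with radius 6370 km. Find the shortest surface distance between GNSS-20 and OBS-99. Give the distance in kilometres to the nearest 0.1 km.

13.3 km

Δφ = -0.1195°,  Δλ = -0.0131°
a = sin²(Δφ/2) + cos φ₁ cos φ₂ sin²(Δλ/2) = 0.000001
c = 2·arcsin(√a) = 0.002088 rad = 0.1196°
d = R·c = 6370 × 0.002088 = 13.3 km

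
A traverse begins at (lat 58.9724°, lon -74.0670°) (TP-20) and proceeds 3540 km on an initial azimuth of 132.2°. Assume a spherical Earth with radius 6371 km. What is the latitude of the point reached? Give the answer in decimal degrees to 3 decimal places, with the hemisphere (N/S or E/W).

33.050°N

δ = d/R = 3540/6371 = 0.555643 rad
φ₂ = arcsin(sin φ₁ cos δ + cos φ₁ sin δ cos θ)
   = arcsin(0.85692·0.84956 + 0.51545·0.52749·-0.67172) = 33.04982°
λ₂ = λ₁ + atan2(sin θ sin δ cos φ₁, cos δ − sin φ₁ sin φ₂) = -46.27914°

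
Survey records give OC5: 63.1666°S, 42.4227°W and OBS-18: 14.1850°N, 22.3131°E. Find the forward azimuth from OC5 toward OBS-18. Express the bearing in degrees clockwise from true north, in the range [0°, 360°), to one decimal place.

61.3°

Δλ = 64.7358°
y = sin Δλ · cos φ₂ = 0.876775
x = cos φ₁ sin φ₂ − sin φ₁ cos φ₂ cos Δλ = 0.479842
θ = atan2(y, x) = 61.3090° → 61.3090° (mod 360°)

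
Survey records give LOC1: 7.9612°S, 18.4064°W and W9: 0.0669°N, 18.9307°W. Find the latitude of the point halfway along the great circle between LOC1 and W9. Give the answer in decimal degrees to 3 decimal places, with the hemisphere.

Bx = cos φ₂ cos Δλ = 0.999957,  By = cos φ₂ sin Δλ = -0.009151
φₘ = atan2(sin φ₁ + sin φ₂, √((cos φ₁ + Bx)² + By²)) = -3.94719°
λₘ = λ₁ + atan2(By, cos φ₁ + Bx) = -18.66982°

3.947°S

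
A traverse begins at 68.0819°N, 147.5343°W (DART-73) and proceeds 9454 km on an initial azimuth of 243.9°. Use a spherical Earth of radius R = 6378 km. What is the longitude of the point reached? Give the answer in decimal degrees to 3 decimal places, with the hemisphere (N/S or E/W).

δ = d/R = 9454/6378 = 1.482283 rad
φ₂ = arcsin(sin φ₁ cos δ + cos φ₁ sin δ cos θ)
   = arcsin(0.92772·0.08840 + 0.37328·0.99609·-0.43994) = -4.67879°
λ₂ = λ₁ + atan2(sin θ sin δ cos φ₁, cos δ − sin φ₁ sin φ₂) = 148.63396°

148.634°E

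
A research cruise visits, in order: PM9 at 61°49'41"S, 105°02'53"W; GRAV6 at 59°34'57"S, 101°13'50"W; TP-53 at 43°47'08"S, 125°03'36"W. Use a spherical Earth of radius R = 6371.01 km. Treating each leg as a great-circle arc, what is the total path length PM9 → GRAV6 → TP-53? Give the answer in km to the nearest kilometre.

PM9: φ = -61.82806°, λ = -105.04806°
GRAV6: φ = -59.58250°, λ = -101.23056°
TP-53: φ = -43.78556°, λ = -125.06000°
PM9→GRAV6: c = 0.050962 rad, d = 324.68 km
GRAV6→TP-53: c = 0.373453 rad, d = 2379.27 km
Total = 324.68 + 2379.27 = 2703.95 km

2704 km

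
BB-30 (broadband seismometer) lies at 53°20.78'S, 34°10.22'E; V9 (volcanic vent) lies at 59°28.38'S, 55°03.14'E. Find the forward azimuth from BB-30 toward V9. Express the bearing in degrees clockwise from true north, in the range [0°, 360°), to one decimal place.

126.4°

BB-30: φ = -53.34633°, λ = +34.17033°
V9: φ = -59.47300°, λ = +55.05233°
Δλ = 20.8820°
y = sin Δλ · cos φ₂ = 0.181054
x = cos φ₁ sin φ₂ − sin φ₁ cos φ₂ cos Δλ = -0.133493
θ = atan2(y, x) = 126.4018° → 126.4018° (mod 360°)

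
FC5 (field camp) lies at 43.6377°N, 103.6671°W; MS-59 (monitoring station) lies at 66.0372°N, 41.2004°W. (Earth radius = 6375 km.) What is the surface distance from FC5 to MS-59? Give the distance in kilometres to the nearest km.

4446 km

Δφ = 22.3995°,  Δλ = 62.4667°
a = sin²(Δφ/2) + cos φ₁ cos φ₂ sin²(Δλ/2) = 0.116755
c = 2·arcsin(√a) = 0.697437 rad = 39.9602°
d = R·c = 6375 × 0.697437 = 4446.2 km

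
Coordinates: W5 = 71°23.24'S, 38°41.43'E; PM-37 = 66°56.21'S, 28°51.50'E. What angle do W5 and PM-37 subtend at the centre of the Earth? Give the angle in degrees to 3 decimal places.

W5: φ = -71.38733°, λ = +38.69050°
PM-37: φ = -66.93683°, λ = +28.85833°
Δφ = 4.4505°,  Δλ = -9.8322°
a = sin²(Δφ/2) + cos φ₁ cos φ₂ sin²(Δλ/2) = 0.002426
c = 2·arcsin(√a) = 0.098546 rad = 5.6463°

5.646°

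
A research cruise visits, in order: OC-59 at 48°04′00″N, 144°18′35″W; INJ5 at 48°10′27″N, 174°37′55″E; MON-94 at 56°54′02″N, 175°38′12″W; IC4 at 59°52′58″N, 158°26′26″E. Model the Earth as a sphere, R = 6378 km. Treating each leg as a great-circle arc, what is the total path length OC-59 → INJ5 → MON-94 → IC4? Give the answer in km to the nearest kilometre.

5723 km

OC-59: φ = +48.06667°, λ = -144.30972°
INJ5: φ = +48.17417°, λ = +174.63194°
MON-94: φ = +56.90056°, λ = -175.63667°
IC4: φ = +59.88278°, λ = +158.44056°
OC-59→INJ5: c = 0.472600 rad, d = 3014.24 km
INJ5→MON-94: c = 0.183648 rad, d = 1171.31 km
MON-94→IC4: c = 0.241101 rad, d = 1537.75 km
Total = 3014.24 + 1171.31 + 1537.75 = 5723.29 km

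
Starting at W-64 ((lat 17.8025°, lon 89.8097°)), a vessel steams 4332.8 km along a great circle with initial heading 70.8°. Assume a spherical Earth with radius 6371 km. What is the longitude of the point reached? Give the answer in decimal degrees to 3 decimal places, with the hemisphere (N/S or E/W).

131.065°E

δ = d/R = 4332.8/6371 = 0.680082 rad
φ₂ = arcsin(sin φ₁ cos δ + cos φ₁ sin δ cos θ)
   = arcsin(0.30574·0.77752 + 0.95212·0.62886·0.32887) = 25.76137°
λ₂ = λ₁ + atan2(sin θ sin δ cos φ₁, cos δ − sin φ₁ sin φ₂) = 131.06498°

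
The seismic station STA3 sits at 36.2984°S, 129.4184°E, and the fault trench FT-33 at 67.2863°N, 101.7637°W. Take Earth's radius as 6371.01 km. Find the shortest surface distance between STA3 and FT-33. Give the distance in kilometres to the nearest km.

15326 km

Δφ = 103.5847°,  Δλ = 128.8179°
a = sin²(Δφ/2) + cos φ₁ cos φ₂ sin²(Δλ/2) = 0.870576
c = 2·arcsin(√a) = 2.405581 rad = 137.8297°
d = R·c = 6371.01 × 2.405581 = 15326.0 km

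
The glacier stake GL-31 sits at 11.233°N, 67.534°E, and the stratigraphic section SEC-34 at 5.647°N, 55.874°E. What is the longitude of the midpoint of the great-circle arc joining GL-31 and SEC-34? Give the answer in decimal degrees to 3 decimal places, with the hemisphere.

Bx = cos φ₂ cos Δλ = 0.974611,  By = cos φ₂ sin Δλ = -0.201123
φₘ = atan2(sin φ₁ + sin φ₂, √((cos φ₁ + Bx)² + By²)) = 8.48324°
λₘ = λ₁ + atan2(By, cos φ₁ + Bx) = 61.66165°

61.662°E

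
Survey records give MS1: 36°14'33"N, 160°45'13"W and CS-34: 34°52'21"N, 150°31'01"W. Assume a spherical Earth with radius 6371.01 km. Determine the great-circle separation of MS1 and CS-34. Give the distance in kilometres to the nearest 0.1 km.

MS1: φ = +36.24250°, λ = -160.75361°
CS-34: φ = +34.87250°, λ = -150.51694°
Δφ = -1.3700°,  Δλ = 10.2367°
a = sin²(Δφ/2) + cos φ₁ cos φ₂ sin²(Δλ/2) = 0.005409
c = 2·arcsin(√a) = 0.147229 rad = 8.4356°
d = R·c = 6371.01 × 0.147229 = 938.0 km

938.0 km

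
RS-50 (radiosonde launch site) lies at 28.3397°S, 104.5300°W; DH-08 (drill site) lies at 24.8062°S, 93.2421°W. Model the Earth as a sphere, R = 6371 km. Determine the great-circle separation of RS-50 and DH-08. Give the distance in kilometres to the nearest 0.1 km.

Δφ = 3.5335°,  Δλ = 11.2879°
a = sin²(Δφ/2) + cos φ₁ cos φ₂ sin²(Δλ/2) = 0.008678
c = 2·arcsin(√a) = 0.186581 rad = 10.6903°
d = R·c = 6371 × 0.186581 = 1188.7 km

1188.7 km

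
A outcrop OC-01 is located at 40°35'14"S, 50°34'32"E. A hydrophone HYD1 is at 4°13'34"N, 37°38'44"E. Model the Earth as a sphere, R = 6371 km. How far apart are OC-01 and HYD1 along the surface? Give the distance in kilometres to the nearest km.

5154 km

OC-01: φ = -40.58722°, λ = +50.57556°
HYD1: φ = +4.22611°, λ = +37.64556°
Δφ = 44.8133°,  Δλ = -12.9300°
a = sin²(Δφ/2) + cos φ₁ cos φ₂ sin²(Δλ/2) = 0.154898
c = 2·arcsin(√a) = 0.809026 rad = 46.3538°
d = R·c = 6371 × 0.809026 = 5154.3 km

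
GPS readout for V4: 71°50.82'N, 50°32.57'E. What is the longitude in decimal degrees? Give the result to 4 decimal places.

50° + 32.57′/60 = 50 + 0.54283 = 50.5428°

50.5428°E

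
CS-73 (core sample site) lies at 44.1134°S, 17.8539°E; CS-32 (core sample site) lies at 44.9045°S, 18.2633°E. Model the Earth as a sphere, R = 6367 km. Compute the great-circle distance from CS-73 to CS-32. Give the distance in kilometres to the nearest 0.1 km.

Δφ = -0.7911°,  Δλ = 0.4094°
a = sin²(Δφ/2) + cos φ₁ cos φ₂ sin²(Δλ/2) = 0.000054
c = 2·arcsin(√a) = 0.014718 rad = 0.8433°
d = R·c = 6367 × 0.014718 = 93.7 km

93.7 km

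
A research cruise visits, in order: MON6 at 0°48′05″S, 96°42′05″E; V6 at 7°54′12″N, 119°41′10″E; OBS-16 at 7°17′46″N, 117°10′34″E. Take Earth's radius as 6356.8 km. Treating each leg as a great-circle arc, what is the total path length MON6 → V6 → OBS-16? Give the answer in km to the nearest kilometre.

MON6: φ = -0.80139°, λ = +96.70139°
V6: φ = +7.90333°, λ = +119.68611°
OBS-16: φ = +7.29611°, λ = +117.17611°
MON6→V6: c = 0.427869 rad, d = 2719.87 km
V6→OBS-16: c = 0.044697 rad, d = 284.13 km
Total = 2719.87 + 284.13 = 3004.01 km

3004 km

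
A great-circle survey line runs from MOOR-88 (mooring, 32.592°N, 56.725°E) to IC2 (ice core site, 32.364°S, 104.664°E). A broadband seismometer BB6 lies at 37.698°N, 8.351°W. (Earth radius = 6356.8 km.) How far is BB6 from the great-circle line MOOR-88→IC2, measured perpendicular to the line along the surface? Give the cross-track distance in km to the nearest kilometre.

2191 km

δ₁₃ = central angle MOOR-88→BB6 = 0.914331 rad  (haversine)
θ₁₃ = bearing MOOR-88→BB6 = 295.065°,  θ₁₂ = bearing MOOR-88→IC2 = 140.317°
dₓₜ = R·arcsin(sin δ₁₃ · sin(θ₁₃ − θ₁₂)) = 6356.8·arcsin(0.79215·sin(154.748°)) = 2191.286 km
|dₓₜ| = 2191.286 km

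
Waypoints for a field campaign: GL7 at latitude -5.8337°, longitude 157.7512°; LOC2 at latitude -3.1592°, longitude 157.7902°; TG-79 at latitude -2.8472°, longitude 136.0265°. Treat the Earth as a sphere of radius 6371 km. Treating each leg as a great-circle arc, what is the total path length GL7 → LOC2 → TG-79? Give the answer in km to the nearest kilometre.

GL7→LOC2: c = 0.046684 rad, d = 297.42 km
LOC2→TG-79: c = 0.379359 rad, d = 2416.89 km
Total = 297.42 + 2416.89 = 2714.32 km

2714 km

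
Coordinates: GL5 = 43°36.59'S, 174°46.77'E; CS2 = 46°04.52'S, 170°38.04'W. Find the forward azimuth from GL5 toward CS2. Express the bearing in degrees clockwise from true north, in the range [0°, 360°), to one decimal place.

108.5°

GL5: φ = -43.60983°, λ = +174.77950°
CS2: φ = -46.07533°, λ = -170.63400°
Δλ = 14.5865°
y = sin Δλ · cos φ₂ = 0.174705
x = cos φ₁ sin φ₂ − sin φ₁ cos φ₂ cos Δλ = -0.058440
θ = atan2(y, x) = 108.4954° → 108.4954° (mod 360°)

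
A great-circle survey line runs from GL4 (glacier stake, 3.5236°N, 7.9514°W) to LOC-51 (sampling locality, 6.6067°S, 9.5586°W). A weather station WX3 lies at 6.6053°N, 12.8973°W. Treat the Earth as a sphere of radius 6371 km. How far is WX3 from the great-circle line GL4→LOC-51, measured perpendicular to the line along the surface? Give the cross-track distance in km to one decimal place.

593.6 km

δ₁₃ = central angle GL4→WX3 = 0.101413 rad  (haversine)
θ₁₃ = bearing GL4→WX3 = 302.226°,  θ₁₂ = bearing GL4→LOC-51 = 189.002°
dₓₜ = R·arcsin(sin δ₁₃ · sin(θ₁₃ − θ₁₂)) = 6371·arcsin(0.10124·sin(113.224°)) = 593.587 km
|dₓₜ| = 593.587 km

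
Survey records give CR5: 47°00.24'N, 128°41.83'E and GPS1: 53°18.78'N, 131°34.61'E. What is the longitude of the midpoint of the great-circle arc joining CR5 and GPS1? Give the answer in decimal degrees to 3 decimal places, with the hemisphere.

130.042°E

CR5: φ = +47.00400°, λ = +128.69717°
GPS1: φ = +53.31300°, λ = +131.57683°
Bx = cos φ₂ cos Δλ = 0.596689,  By = cos φ₂ sin Δλ = 0.030015
φₘ = atan2(sin φ₁ + sin φ₂, √((cos φ₁ + Bx)² + By²)) = 50.16736°
λₘ = λ₁ + atan2(By, cos φ₁ + Bx) = 130.04188°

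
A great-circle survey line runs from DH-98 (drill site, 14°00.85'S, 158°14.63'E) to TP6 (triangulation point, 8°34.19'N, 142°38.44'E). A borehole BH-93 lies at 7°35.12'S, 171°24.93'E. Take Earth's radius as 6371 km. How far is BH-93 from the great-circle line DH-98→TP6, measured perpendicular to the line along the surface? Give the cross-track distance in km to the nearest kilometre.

DH-98: φ = -14.01417°, λ = +158.24383°
TP6: φ = +8.56983°, λ = +142.64067°
BH-93: φ = -7.58533°, λ = +171.41550°
δ₁₃ = central angle DH-98→BH-93 = 0.252024 rad  (haversine)
θ₁₃ = bearing DH-98→BH-93 = 64.932°,  θ₁₂ = bearing DH-98→TP6 = 324.669°
dₓₜ = R·arcsin(sin δ₁₃ · sin(θ₁₃ − θ₁₂)) = 6371·arcsin(0.24936·sin(-259.737°)) = 1579.408 km
|dₓₜ| = 1579.408 km

1579 km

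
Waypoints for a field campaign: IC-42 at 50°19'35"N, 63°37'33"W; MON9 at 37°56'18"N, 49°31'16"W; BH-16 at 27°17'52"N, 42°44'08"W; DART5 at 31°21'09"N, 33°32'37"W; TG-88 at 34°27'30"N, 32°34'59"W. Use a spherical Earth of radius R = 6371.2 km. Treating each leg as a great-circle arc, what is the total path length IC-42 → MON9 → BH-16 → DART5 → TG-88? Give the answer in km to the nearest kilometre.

4470 km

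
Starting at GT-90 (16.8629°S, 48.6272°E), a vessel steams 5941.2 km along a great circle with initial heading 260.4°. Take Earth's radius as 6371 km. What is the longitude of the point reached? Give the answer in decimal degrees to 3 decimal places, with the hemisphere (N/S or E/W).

δ = d/R = 5941.2/6371 = 0.932538 rad
φ₂ = arcsin(sin φ₁ cos δ + cos φ₁ sin δ cos θ)
   = arcsin(-0.29008·0.59580 + 0.95700·0.80313·-0.16677) = -17.51822°
λ₂ = λ₁ + atan2(sin θ sin δ cos φ₁, cos δ − sin φ₁ sin φ₂) = -7.51271°

7.513°W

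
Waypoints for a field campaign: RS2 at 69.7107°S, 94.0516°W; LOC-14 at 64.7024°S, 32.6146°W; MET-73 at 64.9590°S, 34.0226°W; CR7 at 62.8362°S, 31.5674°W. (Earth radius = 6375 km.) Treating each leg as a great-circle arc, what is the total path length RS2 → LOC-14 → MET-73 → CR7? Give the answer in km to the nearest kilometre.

RS2→LOC-14: c = 0.405636 rad, d = 2585.93 km
LOC-14→MET-73: c = 0.011370 rad, d = 72.48 km
MET-73→CR7: c = 0.041564 rad, d = 264.97 km
Total = 2585.93 + 72.48 + 264.97 = 2923.38 km

2923 km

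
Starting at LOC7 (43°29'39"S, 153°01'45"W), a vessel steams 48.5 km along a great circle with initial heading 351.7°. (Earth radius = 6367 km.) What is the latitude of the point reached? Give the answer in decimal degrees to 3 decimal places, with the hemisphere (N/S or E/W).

LOC7: φ = -43.49417°, λ = -153.02917°
δ = d/R = 48.5/6367 = 0.007617 rad
φ₂ = arcsin(sin φ₁ cos δ + cos φ₁ sin δ cos θ)
   = arcsin(-0.68828·0.99997 + 0.72544·0.00762·0.98953) = -43.06226°
λ₂ = λ₁ + atan2(sin θ sin δ cos φ₁, cos δ − sin φ₁ sin φ₂) = -153.11540°

43.062°S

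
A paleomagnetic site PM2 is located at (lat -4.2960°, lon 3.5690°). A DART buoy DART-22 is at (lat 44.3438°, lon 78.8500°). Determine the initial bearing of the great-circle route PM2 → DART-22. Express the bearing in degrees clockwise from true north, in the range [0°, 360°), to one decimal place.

Δλ = 75.2810°
y = sin Δλ · cos φ₂ = 0.691690
x = cos φ₁ sin φ₂ − sin φ₁ cos φ₂ cos Δλ = 0.710610
θ = atan2(y, x) = 44.2270° → 44.2270° (mod 360°)

44.2°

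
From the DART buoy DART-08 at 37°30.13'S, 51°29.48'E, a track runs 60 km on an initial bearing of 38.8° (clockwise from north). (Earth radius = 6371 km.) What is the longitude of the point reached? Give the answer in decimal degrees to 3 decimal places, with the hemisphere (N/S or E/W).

DART-08: φ = -37.50217°, λ = +51.49133°
δ = d/R = 60/6371 = 0.009418 rad
φ₂ = arcsin(sin φ₁ cos δ + cos φ₁ sin δ cos θ)
   = arcsin(-0.60879·0.99996 + 0.79333·0.00942·0.77934) = -37.08088°
λ₂ = λ₁ + atan2(sin θ sin δ cos φ₁, cos δ − sin φ₁ sin φ₂) = 51.91514°

51.915°E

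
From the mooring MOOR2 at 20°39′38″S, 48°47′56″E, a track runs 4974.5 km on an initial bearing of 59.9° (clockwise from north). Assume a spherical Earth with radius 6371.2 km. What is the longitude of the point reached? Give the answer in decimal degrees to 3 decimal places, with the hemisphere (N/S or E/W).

MOOR2: φ = -20.66056°, λ = +48.79889°
δ = d/R = 4974.5/6371.2 = 0.780779 rad
φ₂ = arcsin(sin φ₁ cos δ + cos φ₁ sin δ cos θ)
   = arcsin(-0.35283·0.71037 + 0.93569·0.70383·0.50151) = 4.56787°
λ₂ = λ₁ + atan2(sin θ sin δ cos φ₁, cos δ − sin φ₁ sin φ₂) = 86.45078°

86.451°E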